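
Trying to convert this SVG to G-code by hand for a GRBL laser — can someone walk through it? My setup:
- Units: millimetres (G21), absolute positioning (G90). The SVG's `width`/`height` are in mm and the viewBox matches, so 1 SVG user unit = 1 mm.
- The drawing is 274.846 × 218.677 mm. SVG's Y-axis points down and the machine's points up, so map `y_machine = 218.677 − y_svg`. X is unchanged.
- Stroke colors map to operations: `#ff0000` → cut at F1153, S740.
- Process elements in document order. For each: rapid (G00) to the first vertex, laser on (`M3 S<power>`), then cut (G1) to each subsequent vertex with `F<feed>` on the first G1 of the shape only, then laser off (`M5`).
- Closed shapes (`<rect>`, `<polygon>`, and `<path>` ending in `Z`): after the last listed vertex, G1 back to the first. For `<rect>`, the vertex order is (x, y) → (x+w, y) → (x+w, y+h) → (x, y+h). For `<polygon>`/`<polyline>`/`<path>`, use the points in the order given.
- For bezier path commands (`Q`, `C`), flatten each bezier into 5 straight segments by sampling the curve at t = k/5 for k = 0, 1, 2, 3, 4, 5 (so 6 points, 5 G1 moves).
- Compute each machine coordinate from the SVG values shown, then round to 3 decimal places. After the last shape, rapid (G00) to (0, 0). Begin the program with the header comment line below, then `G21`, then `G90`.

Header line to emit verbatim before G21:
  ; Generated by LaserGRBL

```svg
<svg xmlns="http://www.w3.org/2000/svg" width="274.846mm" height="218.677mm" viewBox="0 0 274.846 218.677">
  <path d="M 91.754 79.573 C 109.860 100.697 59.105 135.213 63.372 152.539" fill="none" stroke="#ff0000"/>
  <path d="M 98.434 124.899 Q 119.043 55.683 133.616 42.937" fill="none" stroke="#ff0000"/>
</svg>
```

; Generated by LaserGRBL
G21
G90
G00 X91.754 Y139.104
M3 S740
G1 X95.345 Y125.067 F1153
G1 X88.356 Y109.284
G1 X76.734 Y93.223
G1 X66.423 Y78.352
G1 X63.372 Y66.138
M5
G00 X98.434 Y93.778
M3 S740
G1 X106.436 Y119.206 F1153
G1 X113.955 Y140.116
G1 X120.992 Y156.508
G1 X127.545 Y168.383
G1 X133.616 Y175.740
M5
G00 X0.000 Y0.000

viewBox `0 0 274.846 218.677` with mm width/height → 1 unit = 1 mm. Flip: y_m = 218.677 − y_svg.

**Shape 1** — `<path>` cubic bezier, stroke `#ff0000` → cut (S740, F1153). Control points (SVG): P0=(91.754,79.573), P1=(109.860,100.697), P2=(59.105,135.213), P3=(63.372,152.539); sampled at t=k/5. Machine vertices: (91.754,139.104) → (95.345,125.067) → (88.356,109.284) → (76.734,93.223) → (66.423,78.352) → (63.372,66.138). Open path.

**Shape 2** — `<path>` quadratic bezier, stroke `#ff0000` → cut (S740, F1153). Control points (SVG): P0=(98.434,124.899), P1=(119.043,55.683), P2=(133.616,42.937); sampled at t=k/5. Machine vertices: (98.434,93.778) → (106.436,119.206) → (113.955,140.116) → (120.992,156.508) → (127.545,168.383) → (133.616,175.740). Open path.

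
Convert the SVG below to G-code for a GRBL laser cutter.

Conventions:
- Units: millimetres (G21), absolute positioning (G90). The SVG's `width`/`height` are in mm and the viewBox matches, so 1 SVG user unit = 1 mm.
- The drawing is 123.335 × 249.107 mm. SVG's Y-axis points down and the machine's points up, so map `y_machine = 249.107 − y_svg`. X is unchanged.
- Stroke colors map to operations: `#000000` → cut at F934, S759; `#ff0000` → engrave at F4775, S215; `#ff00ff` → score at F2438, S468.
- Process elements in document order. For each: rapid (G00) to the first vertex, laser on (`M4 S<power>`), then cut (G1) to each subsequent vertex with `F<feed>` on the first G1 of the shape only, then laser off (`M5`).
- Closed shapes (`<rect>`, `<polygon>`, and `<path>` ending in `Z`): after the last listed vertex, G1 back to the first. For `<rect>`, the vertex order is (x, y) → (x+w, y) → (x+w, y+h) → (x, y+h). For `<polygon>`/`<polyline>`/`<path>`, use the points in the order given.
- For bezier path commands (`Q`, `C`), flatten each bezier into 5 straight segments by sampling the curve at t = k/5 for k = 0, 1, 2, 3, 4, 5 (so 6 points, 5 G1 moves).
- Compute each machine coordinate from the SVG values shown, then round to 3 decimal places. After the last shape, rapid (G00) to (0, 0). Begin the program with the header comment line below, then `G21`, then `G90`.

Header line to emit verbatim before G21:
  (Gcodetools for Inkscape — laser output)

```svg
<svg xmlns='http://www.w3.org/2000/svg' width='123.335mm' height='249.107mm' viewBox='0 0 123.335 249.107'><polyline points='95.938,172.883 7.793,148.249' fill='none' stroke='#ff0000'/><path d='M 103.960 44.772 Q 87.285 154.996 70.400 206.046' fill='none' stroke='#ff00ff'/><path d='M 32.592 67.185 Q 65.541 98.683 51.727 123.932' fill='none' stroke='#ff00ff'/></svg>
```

viewBox `0 0 123.335 249.107` with mm width/height → 1 unit = 1 mm. Flip: y_m = 249.107 − y_svg.

**Shape 1** — `<polyline>` line segment, stroke `#ff0000` → engrave (S215, F4775). Machine vertices: (95.938,76.224) → (7.793,100.858). Open path.

**Shape 2** — `<path>` quadratic bezier, stroke `#ff00ff` → score (S468, F2438). Control points (SVG): P0=(103.960,44.772), P1=(87.285,154.996), P2=(70.400,206.046); sampled at t=k/5. Machine vertices: (103.960,204.335) → (97.282,162.612) → (90.586,125.624) → (83.874,93.369) → (77.146,65.848) → (70.400,43.061). Open path.

**Shape 3** — `<path>` quadratic bezier, stroke `#ff00ff` → score (S468, F2438). Control points (SVG): P0=(32.592,67.185), P1=(65.541,98.683), P2=(51.727,123.932); sampled at t=k/5. Machine vertices: (32.592,181.922) → (43.901,169.573) → (51.469,157.723) → (55.296,146.374) → (55.382,135.525) → (51.727,125.175). Open path.

(Gcodetools for Inkscape — laser output)
G21
G90
G00 X95.938 Y76.224
M4 S215
G1 X7.793 Y100.858 F4775
M5
G00 X103.960 Y204.335
M4 S468
G1 X97.282 Y162.612 F2438
G1 X90.586 Y125.624
G1 X83.874 Y93.369
G1 X77.146 Y65.848
G1 X70.400 Y43.061
M5
G00 X32.592 Y181.922
M4 S468
G1 X43.901 Y169.573 F2438
G1 X51.469 Y157.723
G1 X55.296 Y146.374
G1 X55.382 Y135.525
G1 X51.727 Y125.175
M5
G00 X0.000 Y0.000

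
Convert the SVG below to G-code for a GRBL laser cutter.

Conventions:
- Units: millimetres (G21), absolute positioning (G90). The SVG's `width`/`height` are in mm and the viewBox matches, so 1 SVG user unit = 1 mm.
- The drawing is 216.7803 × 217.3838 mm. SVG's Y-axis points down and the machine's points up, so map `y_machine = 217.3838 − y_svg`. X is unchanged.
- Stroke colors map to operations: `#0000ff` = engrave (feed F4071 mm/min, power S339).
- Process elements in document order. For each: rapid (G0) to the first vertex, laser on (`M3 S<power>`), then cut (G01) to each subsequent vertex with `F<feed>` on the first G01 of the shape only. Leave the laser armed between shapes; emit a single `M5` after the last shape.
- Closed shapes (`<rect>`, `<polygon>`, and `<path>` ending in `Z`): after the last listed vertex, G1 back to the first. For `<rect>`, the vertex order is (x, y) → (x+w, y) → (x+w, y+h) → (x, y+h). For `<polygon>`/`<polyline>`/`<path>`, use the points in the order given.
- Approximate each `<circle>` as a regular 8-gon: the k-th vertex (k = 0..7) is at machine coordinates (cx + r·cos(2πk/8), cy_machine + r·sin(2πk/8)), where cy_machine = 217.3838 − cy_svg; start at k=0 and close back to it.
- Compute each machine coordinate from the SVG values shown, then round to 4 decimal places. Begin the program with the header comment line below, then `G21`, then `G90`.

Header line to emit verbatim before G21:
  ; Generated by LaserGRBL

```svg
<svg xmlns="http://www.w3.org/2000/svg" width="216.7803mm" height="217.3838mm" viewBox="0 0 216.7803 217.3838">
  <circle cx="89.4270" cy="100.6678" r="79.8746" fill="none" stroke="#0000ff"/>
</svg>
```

Since the viewBox matches the mm dimensions, user units are millimetres directly. The only transform is the Y-flip y_m = 217.3838 − y_svg.

Shape 1 is a circle drawn with `<circle>`. Its stroke #0000ff means engrave at S339, F4071. After flipping Y the toolpath is (169.3016,116.7160) → (145.9069,173.1959) → (89.4270,196.5906) → (32.9471,173.1959) → (9.5524,116.7160) → (32.9471,60.2361) → (89.4270,36.8414) → (145.9069,60.2361) → (169.3016,116.7160), returning to the start.

; Generated by LaserGRBL
G21
G90
G0 X169.3016 Y116.7160
M3 S339
G01 X145.9069 Y173.1959 F4071
G01 X89.4270 Y196.5906
G01 X32.9471 Y173.1959
G01 X9.5524 Y116.7160
G01 X32.9471 Y60.2361
G01 X89.4270 Y36.8414
G01 X145.9069 Y60.2361
G01 X169.3016 Y116.7160
M5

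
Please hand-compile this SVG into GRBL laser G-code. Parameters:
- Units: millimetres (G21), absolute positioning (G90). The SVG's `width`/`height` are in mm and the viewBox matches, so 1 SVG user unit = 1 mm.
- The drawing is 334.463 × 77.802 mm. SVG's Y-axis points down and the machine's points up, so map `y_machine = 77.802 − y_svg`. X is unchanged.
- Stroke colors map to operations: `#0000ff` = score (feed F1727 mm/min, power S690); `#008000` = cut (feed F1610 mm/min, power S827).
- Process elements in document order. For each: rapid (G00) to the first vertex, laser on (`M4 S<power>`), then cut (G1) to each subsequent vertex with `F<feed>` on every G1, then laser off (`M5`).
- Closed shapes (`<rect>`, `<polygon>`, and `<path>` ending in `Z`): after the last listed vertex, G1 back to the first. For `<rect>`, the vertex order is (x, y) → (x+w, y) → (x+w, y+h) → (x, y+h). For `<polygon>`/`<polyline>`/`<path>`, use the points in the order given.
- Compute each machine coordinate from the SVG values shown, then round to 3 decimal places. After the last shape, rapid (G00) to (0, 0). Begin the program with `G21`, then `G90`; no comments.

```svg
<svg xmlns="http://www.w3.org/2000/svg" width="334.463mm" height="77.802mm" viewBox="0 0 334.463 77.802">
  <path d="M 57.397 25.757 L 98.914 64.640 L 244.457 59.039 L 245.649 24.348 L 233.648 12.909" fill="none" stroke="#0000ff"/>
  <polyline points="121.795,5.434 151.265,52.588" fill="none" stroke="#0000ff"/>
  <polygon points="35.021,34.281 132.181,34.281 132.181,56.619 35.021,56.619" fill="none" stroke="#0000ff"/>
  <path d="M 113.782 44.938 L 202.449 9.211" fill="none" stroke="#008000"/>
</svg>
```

G21
G90
G00 X57.397 Y52.045
M4 S690
G1 X98.914 Y13.162 F1727
G1 X244.457 Y18.763 F1727
G1 X245.649 Y53.454 F1727
G1 X233.648 Y64.893 F1727
M5
G00 X121.795 Y72.368
M4 S690
G1 X151.265 Y25.214 F1727
M5
G00 X35.021 Y43.521
M4 S690
G1 X132.181 Y43.521 F1727
G1 X132.181 Y21.183 F1727
G1 X35.021 Y21.183 F1727
G1 X35.021 Y43.521 F1727
M5
G00 X113.782 Y32.864
M4 S827
G1 X202.449 Y68.591 F1610
M5
G00 X0.000 Y0.000

1 u = 1 mm; y_m = 77.802 − y.

[1] `<path>` open polyline, #0000ff→score S690 F1727: (57.397,52.045) → (98.914,13.162) → (244.457,18.763) → (245.649,53.454) → (233.648,64.893)

[2] `<polyline>` line segment, #0000ff→score S690 F1727: (121.795,72.368) → (151.265,25.214)

[3] `<polygon>` rectangle, #0000ff→score S690 F1727: (35.021,43.521) → (132.181,43.521) → (132.181,21.183) → (35.021,21.183) → (35.021,43.521) (closed)

[4] `<path>` line segment, #008000→cut S827 F1610: (113.782,32.864) → (202.449,68.591)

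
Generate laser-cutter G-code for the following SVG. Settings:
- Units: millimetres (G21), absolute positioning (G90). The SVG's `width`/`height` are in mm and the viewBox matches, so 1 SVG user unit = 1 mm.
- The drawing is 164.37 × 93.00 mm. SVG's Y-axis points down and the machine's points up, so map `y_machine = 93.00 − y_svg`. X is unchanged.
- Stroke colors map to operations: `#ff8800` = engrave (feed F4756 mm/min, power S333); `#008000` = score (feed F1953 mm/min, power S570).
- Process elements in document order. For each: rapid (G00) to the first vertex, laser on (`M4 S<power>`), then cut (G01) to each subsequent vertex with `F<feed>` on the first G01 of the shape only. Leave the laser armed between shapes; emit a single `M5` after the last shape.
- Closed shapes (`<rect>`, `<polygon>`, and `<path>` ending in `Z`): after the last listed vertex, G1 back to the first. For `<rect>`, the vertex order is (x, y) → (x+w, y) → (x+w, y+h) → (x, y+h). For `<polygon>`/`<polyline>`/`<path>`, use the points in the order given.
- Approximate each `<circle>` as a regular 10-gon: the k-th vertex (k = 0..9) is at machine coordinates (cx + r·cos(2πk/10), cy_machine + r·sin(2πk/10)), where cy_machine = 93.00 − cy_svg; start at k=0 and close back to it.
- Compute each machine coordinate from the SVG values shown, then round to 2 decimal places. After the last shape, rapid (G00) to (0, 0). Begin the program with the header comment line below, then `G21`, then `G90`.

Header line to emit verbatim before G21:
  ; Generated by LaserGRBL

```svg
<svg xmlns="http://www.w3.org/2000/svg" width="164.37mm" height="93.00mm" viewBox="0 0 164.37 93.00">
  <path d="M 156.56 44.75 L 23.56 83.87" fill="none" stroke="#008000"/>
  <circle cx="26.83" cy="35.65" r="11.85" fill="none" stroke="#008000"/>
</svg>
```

; Generated by LaserGRBL
G21
G90
G00 X156.56 Y48.25
M4 S570
G01 X23.56 Y9.13 F1953
G00 X38.68 Y57.35
M4 S570
G01 X36.42 Y64.32 F1953
G01 X30.49 Y68.62
G01 X23.17 Y68.62
G01 X17.24 Y64.32
G01 X14.98 Y57.35
G01 X17.24 Y50.38
G01 X23.17 Y46.08
G01 X30.49 Y46.08
G01 X36.42 Y50.38
G01 X38.68 Y57.35
M5
G00 X0.00 Y0.00

1 u = 1 mm; y_m = 93.00 − y.

[1] `<path>` line segment, #008000→score S570 F1953: (156.56,48.25) → (23.56,9.13)

[2] `<circle>` circle, #008000→score S570 F1953: (38.68,57.35) → (36.42,64.32) → (30.49,68.62) → (23.17,68.62) → (17.24,64.32) → (14.98,57.35) → (17.24,50.38) → (23.17,46.08) → (30.49,46.08) → (36.42,50.38) → (38.68,57.35) (closed)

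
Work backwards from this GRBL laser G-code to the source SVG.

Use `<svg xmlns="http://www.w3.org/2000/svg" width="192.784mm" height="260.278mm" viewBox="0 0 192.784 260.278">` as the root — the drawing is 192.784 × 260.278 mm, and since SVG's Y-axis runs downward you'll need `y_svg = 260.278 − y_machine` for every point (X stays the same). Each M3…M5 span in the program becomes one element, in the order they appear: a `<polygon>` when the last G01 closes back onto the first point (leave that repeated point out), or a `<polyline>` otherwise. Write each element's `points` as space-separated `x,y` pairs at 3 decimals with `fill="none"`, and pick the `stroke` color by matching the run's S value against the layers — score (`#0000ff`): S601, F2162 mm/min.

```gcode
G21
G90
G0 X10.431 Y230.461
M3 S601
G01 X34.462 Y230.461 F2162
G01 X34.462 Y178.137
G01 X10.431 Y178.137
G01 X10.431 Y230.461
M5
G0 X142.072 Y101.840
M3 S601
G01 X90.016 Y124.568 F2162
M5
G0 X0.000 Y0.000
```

Machine Y-up, SVG Y-down with viewBox height 260.278, so y_svg = 260.278 − y_machine; X carries over. Every run uses S601, so all elements get stroke `#0000ff` (score).

Run 1: The run returns to its start, so emit a `<polygon>` with points (Y-flipped): 10.431,29.817 34.462,29.817 34.462,82.141 10.431,82.141.

Run 2: The run is open, so emit a `<polyline>` with points (Y-flipped): 142.072,158.438 90.016,135.710.

<svg xmlns="http://www.w3.org/2000/svg" width="192.784mm" height="260.278mm" viewBox="0 0 192.784 260.278">
  <polygon points="10.431,29.817 34.462,29.817 34.462,82.141 10.431,82.141" fill="none" stroke="#0000ff"/>
  <polyline points="142.072,158.438 90.016,135.710" fill="none" stroke="#0000ff"/>
</svg>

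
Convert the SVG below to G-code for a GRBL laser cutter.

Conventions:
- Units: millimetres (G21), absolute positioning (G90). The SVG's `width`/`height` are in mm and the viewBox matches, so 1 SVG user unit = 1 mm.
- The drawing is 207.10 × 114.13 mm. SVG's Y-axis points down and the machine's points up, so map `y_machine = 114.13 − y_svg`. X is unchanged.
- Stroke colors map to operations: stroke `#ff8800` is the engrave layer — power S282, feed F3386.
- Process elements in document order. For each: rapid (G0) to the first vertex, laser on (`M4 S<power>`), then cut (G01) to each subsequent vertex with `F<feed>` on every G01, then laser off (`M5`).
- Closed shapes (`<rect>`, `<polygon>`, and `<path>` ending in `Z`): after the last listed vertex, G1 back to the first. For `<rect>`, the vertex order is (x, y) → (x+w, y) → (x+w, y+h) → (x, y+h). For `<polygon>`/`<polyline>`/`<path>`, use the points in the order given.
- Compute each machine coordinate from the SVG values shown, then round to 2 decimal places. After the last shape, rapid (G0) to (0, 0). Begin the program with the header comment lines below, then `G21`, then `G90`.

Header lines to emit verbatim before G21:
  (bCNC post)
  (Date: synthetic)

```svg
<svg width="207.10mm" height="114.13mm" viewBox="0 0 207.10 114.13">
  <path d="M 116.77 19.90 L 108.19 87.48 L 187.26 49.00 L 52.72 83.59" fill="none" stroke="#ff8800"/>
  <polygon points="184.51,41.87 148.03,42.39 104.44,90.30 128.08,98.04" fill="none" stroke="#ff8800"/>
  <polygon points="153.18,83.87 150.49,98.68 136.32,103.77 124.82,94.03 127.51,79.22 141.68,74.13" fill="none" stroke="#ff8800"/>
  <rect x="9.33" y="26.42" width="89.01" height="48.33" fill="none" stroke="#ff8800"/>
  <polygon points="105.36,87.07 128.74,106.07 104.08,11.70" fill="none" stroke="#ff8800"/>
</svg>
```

(bCNC post)
(Date: synthetic)
G21
G90
G0 X116.77 Y94.23
M4 S282
G01 X108.19 Y26.65 F3386
G01 X187.26 Y65.13 F3386
G01 X52.72 Y30.54 F3386
M5
G0 X184.51 Y72.26
M4 S282
G01 X148.03 Y71.74 F3386
G01 X104.44 Y23.83 F3386
G01 X128.08 Y16.09 F3386
G01 X184.51 Y72.26 F3386
M5
G0 X153.18 Y30.26
M4 S282
G01 X150.49 Y15.45 F3386
G01 X136.32 Y10.36 F3386
G01 X124.82 Y20.10 F3386
G01 X127.51 Y34.91 F3386
G01 X141.68 Y40.00 F3386
G01 X153.18 Y30.26 F3386
M5
G0 X9.33 Y87.71
M4 S282
G01 X98.34 Y87.71 F3386
G01 X98.34 Y39.38 F3386
G01 X9.33 Y39.38 F3386
G01 X9.33 Y87.71 F3386
M5
G0 X105.36 Y27.06
M4 S282
G01 X128.74 Y8.06 F3386
G01 X104.08 Y102.43 F3386
G01 X105.36 Y27.06 F3386
M5
G0 X0.00 Y0.00

viewBox `0 0 207.10 114.13` with mm width/height → 1 unit = 1 mm. Flip: y_m = 114.13 − y_svg.

**Shape 1** — `<path>` open polyline, stroke `#ff8800` → engrave (S282, F3386). Machine vertices: (116.77,94.23) → (108.19,26.65) → (187.26,65.13) → (52.72,30.54). Open path.

**Shape 2** — `<polygon>` closed polygon, stroke `#ff8800` → engrave (S282, F3386). Machine vertices: (184.51,72.26) → (148.03,71.74) → (104.44,23.83) → (128.08,16.09) → (184.51,72.26). Closed: final G1 returns to the first vertex.

**Shape 3** — `<polygon>` regular polygon, stroke `#ff8800` → engrave (S282, F3386). Machine vertices: (153.18,30.26) → (150.49,15.45) → (136.32,10.36) → (124.82,20.10) → (127.51,34.91) → (141.68,40.00) → (153.18,30.26). Closed: final G1 returns to the first vertex.

**Shape 4** — `<rect>` rectangle, stroke `#ff8800` → engrave (S282, F3386). Machine vertices: (9.33,87.71) → (98.34,87.71) → (98.34,39.38) → (9.33,39.38) → (9.33,87.71). Closed: final G1 returns to the first vertex.

**Shape 5** — `<polygon>` closed polygon, stroke `#ff8800` → engrave (S282, F3386). Machine vertices: (105.36,27.06) → (128.74,8.06) → (104.08,102.43) → (105.36,27.06). Closed: final G1 returns to the first vertex.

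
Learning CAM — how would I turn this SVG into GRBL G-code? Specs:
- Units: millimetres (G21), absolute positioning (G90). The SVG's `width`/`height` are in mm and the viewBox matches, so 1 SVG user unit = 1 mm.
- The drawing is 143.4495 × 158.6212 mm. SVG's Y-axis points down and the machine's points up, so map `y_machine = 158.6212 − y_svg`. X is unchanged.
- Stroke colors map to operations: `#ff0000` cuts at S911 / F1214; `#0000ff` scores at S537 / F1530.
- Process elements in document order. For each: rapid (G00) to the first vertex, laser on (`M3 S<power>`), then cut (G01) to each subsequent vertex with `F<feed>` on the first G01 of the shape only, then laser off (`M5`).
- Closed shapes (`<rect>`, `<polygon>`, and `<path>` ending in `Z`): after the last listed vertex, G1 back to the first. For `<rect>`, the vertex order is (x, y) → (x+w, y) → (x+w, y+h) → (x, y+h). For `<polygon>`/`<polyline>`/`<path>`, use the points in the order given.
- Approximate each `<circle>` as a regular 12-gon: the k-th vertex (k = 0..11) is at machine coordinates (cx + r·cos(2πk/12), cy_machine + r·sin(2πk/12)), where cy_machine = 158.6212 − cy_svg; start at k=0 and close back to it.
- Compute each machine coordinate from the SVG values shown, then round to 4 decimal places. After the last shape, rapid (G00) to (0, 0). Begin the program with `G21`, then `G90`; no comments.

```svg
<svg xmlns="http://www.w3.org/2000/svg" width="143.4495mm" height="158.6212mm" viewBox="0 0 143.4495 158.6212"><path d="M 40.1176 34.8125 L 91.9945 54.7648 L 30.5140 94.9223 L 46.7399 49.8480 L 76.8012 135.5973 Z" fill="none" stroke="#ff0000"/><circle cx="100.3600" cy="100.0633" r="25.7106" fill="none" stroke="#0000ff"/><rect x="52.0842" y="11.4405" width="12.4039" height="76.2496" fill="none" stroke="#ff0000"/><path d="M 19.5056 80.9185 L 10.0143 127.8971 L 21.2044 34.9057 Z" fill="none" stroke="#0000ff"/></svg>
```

G21
G90
G00 X40.1176 Y123.8087
M3 S911
G01 X91.9945 Y103.8564 F1214
G01 X30.5140 Y63.6989
G01 X46.7399 Y108.7732
G01 X76.8012 Y23.0239
G01 X40.1176 Y123.8087
M5
G00 X126.0706 Y58.5579
M3 S537
G01 X122.6260 Y71.4132 F1530
G01 X113.2153 Y80.8239
G01 X100.3600 Y84.2685
G01 X87.5047 Y80.8239
G01 X78.0940 Y71.4132
G01 X74.6494 Y58.5579
G01 X78.0940 Y45.7026
G01 X87.5047 Y36.2919
G01 X100.3600 Y32.8473
G01 X113.2153 Y36.2919
G01 X122.6260 Y45.7026
G01 X126.0706 Y58.5579
M5
G00 X52.0842 Y147.1807
M3 S911
G01 X64.4881 Y147.1807 F1214
G01 X64.4881 Y70.9311
G01 X52.0842 Y70.9311
G01 X52.0842 Y147.1807
M5
G00 X19.5056 Y77.7027
M3 S537
G01 X10.0143 Y30.7241 F1530
G01 X21.2044 Y123.7155
G01 X19.5056 Y77.7027
M5
G00 X0.0000 Y0.0000

viewBox `0 0 143.4495 158.6212` with mm width/height → 1 unit = 1 mm. Flip: y_m = 158.6212 − y_svg.

**Shape 1** — `<path>` closed polygon, stroke `#ff0000` → cut (S911, F1214). Machine vertices: (40.1176,123.8087) → (91.9945,103.8564) → (30.5140,63.6989) → (46.7399,108.7732) → (76.8012,23.0239) → (40.1176,123.8087). Closed: final G1 returns to the first vertex.

**Shape 2** — `<circle>` circle, stroke `#0000ff` → score (S537, F1530). Machine vertices: (126.0706,58.5579) → (122.6260,71.4132) → (113.2153,80.8239) → (100.3600,84.2685) → (87.5047,80.8239) → (78.0940,71.4132) → (74.6494,58.5579) → (78.0940,45.7026) → (87.5047,36.2919) → (100.3600,32.8473) → (113.2153,36.2919) → (122.6260,45.7026) → (126.0706,58.5579). Closed: final G1 returns to the first vertex.

**Shape 3** — `<rect>` rectangle, stroke `#ff0000` → cut (S911, F1214). Machine vertices: (52.0842,147.1807) → (64.4881,147.1807) → (64.4881,70.9311) → (52.0842,70.9311) → (52.0842,147.1807). Closed: final G1 returns to the first vertex.

**Shape 4** — `<path>` closed polygon, stroke `#0000ff` → score (S537, F1530). Machine vertices: (19.5056,77.7027) → (10.0143,30.7241) → (21.2044,123.7155) → (19.5056,77.7027). Closed: final G1 returns to the first vertex.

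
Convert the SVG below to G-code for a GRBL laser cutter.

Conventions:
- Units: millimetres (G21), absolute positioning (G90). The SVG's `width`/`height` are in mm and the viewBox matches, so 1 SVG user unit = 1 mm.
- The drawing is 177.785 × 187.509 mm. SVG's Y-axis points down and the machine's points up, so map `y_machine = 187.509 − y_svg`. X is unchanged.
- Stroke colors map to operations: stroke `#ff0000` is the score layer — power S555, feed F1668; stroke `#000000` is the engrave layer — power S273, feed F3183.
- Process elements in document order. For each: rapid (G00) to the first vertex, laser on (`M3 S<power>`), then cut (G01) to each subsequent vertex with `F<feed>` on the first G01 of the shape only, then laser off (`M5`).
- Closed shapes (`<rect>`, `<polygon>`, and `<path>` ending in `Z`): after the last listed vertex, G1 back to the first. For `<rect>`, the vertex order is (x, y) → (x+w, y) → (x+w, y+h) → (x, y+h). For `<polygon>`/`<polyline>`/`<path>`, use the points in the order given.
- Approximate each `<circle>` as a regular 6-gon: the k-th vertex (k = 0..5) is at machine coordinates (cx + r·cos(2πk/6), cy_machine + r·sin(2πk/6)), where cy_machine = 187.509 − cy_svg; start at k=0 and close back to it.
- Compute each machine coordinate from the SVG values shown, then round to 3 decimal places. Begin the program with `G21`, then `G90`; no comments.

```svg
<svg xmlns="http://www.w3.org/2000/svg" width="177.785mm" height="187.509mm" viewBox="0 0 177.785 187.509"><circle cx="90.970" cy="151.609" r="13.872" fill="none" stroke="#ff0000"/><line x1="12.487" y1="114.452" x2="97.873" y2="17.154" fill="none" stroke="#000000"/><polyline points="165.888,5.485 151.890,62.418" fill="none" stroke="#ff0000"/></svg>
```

Since the viewBox matches the mm dimensions, user units are millimetres directly. The only transform is the Y-flip y_m = 187.509 − y_svg.

Shape 1 is a circle drawn with `<circle>`. Its stroke #ff0000 means score at S555, F1668. After flipping Y the toolpath is (104.842,35.900) → (97.906,47.914) → (84.034,47.914) → (77.098,35.900) → (84.034,23.886) → (97.906,23.886) → (104.842,35.900), returning to the start.

Shape 2 is a line segment drawn with `<line>`. Its stroke #000000 means engrave at S273, F3183. After flipping Y the toolpath is (12.487,73.057) → (97.873,170.355).

Shape 3 is a line segment drawn with `<polyline>`. Its stroke #ff0000 means score at S555, F1668. After flipping Y the toolpath is (165.888,182.024) → (151.890,125.091).

G21
G90
G00 X104.842 Y35.900
M3 S555
G01 X97.906 Y47.914 F1668
G01 X84.034 Y47.914
G01 X77.098 Y35.900
G01 X84.034 Y23.886
G01 X97.906 Y23.886
G01 X104.842 Y35.900
M5
G00 X12.487 Y73.057
M3 S273
G01 X97.873 Y170.355 F3183
M5
G00 X165.888 Y182.024
M3 S555
G01 X151.890 Y125.091 F1668
M5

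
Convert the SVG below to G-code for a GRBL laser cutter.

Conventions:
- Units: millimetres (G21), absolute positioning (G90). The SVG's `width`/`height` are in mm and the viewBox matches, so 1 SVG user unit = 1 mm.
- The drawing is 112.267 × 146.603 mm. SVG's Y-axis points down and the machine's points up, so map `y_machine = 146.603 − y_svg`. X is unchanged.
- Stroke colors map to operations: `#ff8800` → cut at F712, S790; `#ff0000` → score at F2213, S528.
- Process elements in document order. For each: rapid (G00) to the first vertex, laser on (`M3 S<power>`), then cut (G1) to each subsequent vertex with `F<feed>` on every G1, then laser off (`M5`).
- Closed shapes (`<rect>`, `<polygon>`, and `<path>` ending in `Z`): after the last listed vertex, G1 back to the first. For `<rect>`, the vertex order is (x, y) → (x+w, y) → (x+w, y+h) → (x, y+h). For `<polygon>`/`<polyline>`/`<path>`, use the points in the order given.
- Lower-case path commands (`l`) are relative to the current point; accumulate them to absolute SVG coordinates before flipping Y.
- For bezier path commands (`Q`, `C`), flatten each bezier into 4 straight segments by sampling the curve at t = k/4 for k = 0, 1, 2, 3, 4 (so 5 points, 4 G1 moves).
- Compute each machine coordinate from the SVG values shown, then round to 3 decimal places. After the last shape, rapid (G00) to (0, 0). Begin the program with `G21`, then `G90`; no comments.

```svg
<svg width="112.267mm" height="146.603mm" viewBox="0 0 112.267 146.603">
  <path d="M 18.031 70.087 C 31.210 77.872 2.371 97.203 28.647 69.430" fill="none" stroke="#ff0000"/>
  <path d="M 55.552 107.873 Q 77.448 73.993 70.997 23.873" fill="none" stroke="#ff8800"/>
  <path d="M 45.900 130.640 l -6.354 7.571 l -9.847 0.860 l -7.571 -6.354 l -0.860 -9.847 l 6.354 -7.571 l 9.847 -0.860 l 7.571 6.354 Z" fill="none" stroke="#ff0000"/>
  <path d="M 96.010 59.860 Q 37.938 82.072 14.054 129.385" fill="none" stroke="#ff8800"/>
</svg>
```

G21
G90
G00 X18.031 Y76.516
M3 S528
G1 X21.555 Y69.429 F2213
G1 X18.428 Y63.510 F2213
G1 X17.756 Y64.259 F2213
G1 X28.647 Y77.173 F2213
M5
G00 X55.552 Y38.730
M3 S790
G1 X64.728 Y56.685 F712
G1 X70.361 Y76.670 F712
G1 X72.451 Y98.685 F712
G1 X70.997 Y122.730 F712
M5
G00 X45.900 Y15.963
M3 S528
G1 X39.546 Y8.392 F2213
G1 X29.699 Y7.532 F2213
G1 X22.128 Y13.886 F2213
G1 X21.268 Y23.733 F2213
G1 X27.622 Y31.304 F2213
G1 X37.469 Y32.164 F2213
G1 X45.040 Y25.810 F2213
G1 X45.900 Y15.963 F2213
M5
G00 X96.010 Y86.743
M3 S790
G1 X69.111 Y74.068 F712
G1 X46.485 Y58.256 F712
G1 X28.133 Y39.306 F712
G1 X14.054 Y17.218 F712
M5
G00 X0.000 Y0.000

Since the viewBox matches the mm dimensions, user units are millimetres directly. The only transform is the Y-flip y_m = 146.603 − y_svg.

Shape 1 is a cubic bezier drawn with `<path>`. Its stroke #ff0000 means score at S528, F2213. After flipping Y the toolpath is (18.031,76.516) → (21.555,69.429) → (18.428,63.510) → (17.756,64.259) → (28.647,77.173).

Shape 2 is a quadratic bezier drawn with `<path>`. Its stroke #ff8800 means cut at S790, F712. After flipping Y the toolpath is (55.552,38.730) → (64.728,56.685) → (70.361,76.670) → (72.451,98.685) → (70.997,122.730).

Shape 3 is a regular polygon drawn with `<path>`. Its stroke #ff0000 means score at S528, F2213. After flipping Y the toolpath is (45.900,15.963) → (39.546,8.392) → (29.699,7.532) → (22.128,13.886) → (21.268,23.733) → (27.622,31.304) → (37.469,32.164) → (45.040,25.810) → (45.900,15.963), returning to the start.

Shape 4 is a quadratic bezier drawn with `<path>`. Its stroke #ff8800 means cut at S790, F712. After flipping Y the toolpath is (96.010,86.743) → (69.111,74.068) → (46.485,58.256) → (28.133,39.306) → (14.054,17.218).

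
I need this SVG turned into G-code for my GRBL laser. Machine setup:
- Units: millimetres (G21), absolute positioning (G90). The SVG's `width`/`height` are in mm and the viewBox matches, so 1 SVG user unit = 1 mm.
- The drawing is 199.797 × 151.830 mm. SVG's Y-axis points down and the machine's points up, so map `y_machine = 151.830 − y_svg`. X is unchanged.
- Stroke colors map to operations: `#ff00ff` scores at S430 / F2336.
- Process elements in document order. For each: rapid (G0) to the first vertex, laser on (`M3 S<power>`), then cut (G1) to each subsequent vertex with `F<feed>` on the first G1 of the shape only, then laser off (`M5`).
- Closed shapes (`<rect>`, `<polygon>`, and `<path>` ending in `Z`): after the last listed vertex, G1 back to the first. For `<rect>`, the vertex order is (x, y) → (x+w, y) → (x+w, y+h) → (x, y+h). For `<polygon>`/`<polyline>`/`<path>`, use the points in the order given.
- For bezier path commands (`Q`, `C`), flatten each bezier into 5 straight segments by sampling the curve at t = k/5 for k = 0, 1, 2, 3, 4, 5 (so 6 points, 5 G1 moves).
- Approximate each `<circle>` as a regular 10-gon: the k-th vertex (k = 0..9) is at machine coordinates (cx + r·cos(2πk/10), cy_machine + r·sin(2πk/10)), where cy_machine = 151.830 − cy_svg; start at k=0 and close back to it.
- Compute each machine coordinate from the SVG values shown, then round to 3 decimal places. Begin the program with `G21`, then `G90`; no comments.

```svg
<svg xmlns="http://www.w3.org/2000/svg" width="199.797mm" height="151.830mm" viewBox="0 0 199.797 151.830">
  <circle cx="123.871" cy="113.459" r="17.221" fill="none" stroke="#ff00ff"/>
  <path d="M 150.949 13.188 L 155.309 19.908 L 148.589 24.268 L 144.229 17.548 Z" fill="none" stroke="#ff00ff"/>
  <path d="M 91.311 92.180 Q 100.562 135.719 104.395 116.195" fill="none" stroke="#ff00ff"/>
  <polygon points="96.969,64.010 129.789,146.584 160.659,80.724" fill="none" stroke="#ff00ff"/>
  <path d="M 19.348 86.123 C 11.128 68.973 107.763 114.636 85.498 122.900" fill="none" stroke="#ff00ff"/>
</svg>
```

G21
G90
G0 X141.092 Y38.371
M3 S430
G1 X137.803 Y48.493 F2336
G1 X129.193 Y54.749
G1 X118.549 Y54.749
G1 X109.939 Y48.493
G1 X106.650 Y38.371
G1 X109.939 Y28.249
G1 X118.549 Y21.993
G1 X129.193 Y21.993
G1 X137.803 Y28.249
G1 X141.092 Y38.371
M5
G0 X150.949 Y138.642
M3 S430
G1 X155.309 Y131.922 F2336
G1 X148.589 Y127.562
G1 X144.229 Y134.282
G1 X150.949 Y138.642
M5
G0 X91.311 Y59.650
M3 S430
G1 X94.795 Y44.757 F2336
G1 X97.845 Y34.909
G1 X100.462 Y30.106
G1 X102.645 Y30.348
G1 X104.395 Y35.635
M5
G0 X96.969 Y87.820
M3 S430
G1 X129.789 Y5.246 F2336
G1 X160.659 Y71.106
G1 X96.969 Y87.820
M5
G0 X19.348 Y65.707
M3 S430
G1 X25.209 Y69.261 F2336
G1 X45.494 Y62.550
G1 X69.464 Y50.385
G1 X86.379 Y37.575
G1 X85.498 Y28.930
M5

viewBox `0 0 199.797 151.830` with mm width/height → 1 unit = 1 mm. Flip: y_m = 151.830 − y_svg.

**Shape 1** — `<circle>` circle, stroke `#ff00ff` → score (S430, F2336). Machine vertices: (141.092,38.371) → (137.803,48.493) → (129.193,54.749) → (118.549,54.749) → (109.939,48.493) → (106.650,38.371) → (109.939,28.249) → (118.549,21.993) → (129.193,21.993) → (137.803,28.249) → (141.092,38.371). Closed: final G1 returns to the first vertex.

**Shape 2** — `<path>` regular polygon, stroke `#ff00ff` → score (S430, F2336). Machine vertices: (150.949,138.642) → (155.309,131.922) → (148.589,127.562) → (144.229,134.282) → (150.949,138.642). Closed: final G1 returns to the first vertex.

**Shape 3** — `<path>` quadratic bezier, stroke `#ff00ff` → score (S430, F2336). Control points (SVG): P0=(91.311,92.180), P1=(100.562,135.719), P2=(104.395,116.195); sampled at t=k/5. Machine vertices: (91.311,59.650) → (94.795,44.757) → (97.845,34.909) → (100.462,30.106) → (102.645,30.348) → (104.395,35.635). Open path.

**Shape 4** — `<polygon>` closed polygon, stroke `#ff00ff` → score (S430, F2336). Machine vertices: (96.969,87.820) → (129.789,5.246) → (160.659,71.106) → (96.969,87.820). Closed: final G1 returns to the first vertex.

**Shape 5** — `<path>` cubic bezier, stroke `#ff00ff` → score (S430, F2336). Control points (SVG): P0=(19.348,86.123), P1=(11.128,68.973), P2=(107.763,114.636), P3=(85.498,122.900); sampled at t=k/5. Machine vertices: (19.348,65.707) → (25.209,69.261) → (45.494,62.550) → (69.464,50.385) → (86.379,37.575) → (85.498,28.930). Open path.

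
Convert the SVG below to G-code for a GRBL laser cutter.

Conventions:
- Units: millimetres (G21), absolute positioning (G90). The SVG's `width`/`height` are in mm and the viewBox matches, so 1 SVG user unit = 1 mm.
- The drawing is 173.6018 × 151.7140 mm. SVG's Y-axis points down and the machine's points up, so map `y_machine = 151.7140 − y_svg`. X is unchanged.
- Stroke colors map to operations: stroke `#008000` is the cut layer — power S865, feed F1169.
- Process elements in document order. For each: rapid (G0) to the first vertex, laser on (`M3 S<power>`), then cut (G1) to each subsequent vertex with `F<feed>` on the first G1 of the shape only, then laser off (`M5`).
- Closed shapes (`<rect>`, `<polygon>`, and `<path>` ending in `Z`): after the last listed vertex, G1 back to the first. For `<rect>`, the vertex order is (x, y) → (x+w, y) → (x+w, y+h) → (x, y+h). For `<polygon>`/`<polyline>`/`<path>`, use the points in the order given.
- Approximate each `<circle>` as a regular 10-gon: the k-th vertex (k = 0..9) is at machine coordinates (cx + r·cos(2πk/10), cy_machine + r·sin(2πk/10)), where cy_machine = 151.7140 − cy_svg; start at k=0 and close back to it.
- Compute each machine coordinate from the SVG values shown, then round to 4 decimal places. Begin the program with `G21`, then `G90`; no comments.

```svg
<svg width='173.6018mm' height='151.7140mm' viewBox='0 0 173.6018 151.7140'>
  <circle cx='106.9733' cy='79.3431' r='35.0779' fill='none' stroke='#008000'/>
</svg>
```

Since the viewBox matches the mm dimensions, user units are millimetres directly. The only transform is the Y-flip y_m = 151.7140 − y_svg.

Shape 1 is a circle drawn with `<circle>`. Its stroke #008000 means cut at S865, F1169. After flipping Y the toolpath is (142.0512,72.3709) → (135.3519,92.9892) → (117.8130,105.7320) → (96.1336,105.7320) → (78.5947,92.9892) → (71.8954,72.3709) → (78.5947,51.7526) → (96.1336,39.0098) → (117.8130,39.0098) → (135.3519,51.7526) → (142.0512,72.3709), returning to the start.

G21
G90
G0 X142.0512 Y72.3709
M3 S865
G1 X135.3519 Y92.9892 F1169
G1 X117.8130 Y105.7320
G1 X96.1336 Y105.7320
G1 X78.5947 Y92.9892
G1 X71.8954 Y72.3709
G1 X78.5947 Y51.7526
G1 X96.1336 Y39.0098
G1 X117.8130 Y39.0098
G1 X135.3519 Y51.7526
G1 X142.0512 Y72.3709
M5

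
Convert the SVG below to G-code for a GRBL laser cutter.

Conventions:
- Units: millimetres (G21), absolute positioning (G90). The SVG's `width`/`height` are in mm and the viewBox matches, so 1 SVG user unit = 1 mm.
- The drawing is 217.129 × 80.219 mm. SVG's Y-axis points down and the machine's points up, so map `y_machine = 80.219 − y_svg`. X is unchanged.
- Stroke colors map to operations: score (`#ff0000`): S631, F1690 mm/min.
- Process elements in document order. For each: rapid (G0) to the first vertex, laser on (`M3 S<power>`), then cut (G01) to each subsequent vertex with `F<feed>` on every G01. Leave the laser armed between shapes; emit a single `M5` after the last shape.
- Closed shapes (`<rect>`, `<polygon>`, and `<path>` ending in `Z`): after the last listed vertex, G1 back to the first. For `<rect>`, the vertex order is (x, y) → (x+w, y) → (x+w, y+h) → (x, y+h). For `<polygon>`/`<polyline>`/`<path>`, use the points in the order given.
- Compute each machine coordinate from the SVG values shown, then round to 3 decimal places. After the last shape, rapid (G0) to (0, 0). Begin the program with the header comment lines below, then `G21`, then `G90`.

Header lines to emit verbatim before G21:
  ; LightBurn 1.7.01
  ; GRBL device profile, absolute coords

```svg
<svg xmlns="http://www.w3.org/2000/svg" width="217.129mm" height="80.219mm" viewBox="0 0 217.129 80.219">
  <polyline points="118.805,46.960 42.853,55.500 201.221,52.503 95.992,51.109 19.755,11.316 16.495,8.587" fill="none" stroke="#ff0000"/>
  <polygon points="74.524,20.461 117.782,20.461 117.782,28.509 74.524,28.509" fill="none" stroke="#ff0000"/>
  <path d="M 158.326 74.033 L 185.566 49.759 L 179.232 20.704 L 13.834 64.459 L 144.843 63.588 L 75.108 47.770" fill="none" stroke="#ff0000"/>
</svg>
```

viewBox `0 0 217.129 80.219` with mm width/height → 1 unit = 1 mm. Flip: y_m = 80.219 − y_svg.

**Shape 1** — `<polyline>` open polyline, stroke `#ff0000` → score (S631, F1690). Machine vertices: (118.805,33.259) → (42.853,24.719) → (201.221,27.716) → (95.992,29.110) → (19.755,68.903) → (16.495,71.632). Open path.

**Shape 2** — `<polygon>` rectangle, stroke `#ff0000` → score (S631, F1690). Machine vertices: (74.524,59.758) → (117.782,59.758) → (117.782,51.710) → (74.524,51.710) → (74.524,59.758). Closed: final G1 returns to the first vertex.

**Shape 3** — `<path>` open polyline, stroke `#ff0000` → score (S631, F1690). Machine vertices: (158.326,6.186) → (185.566,30.460) → (179.232,59.515) → (13.834,15.760) → (144.843,16.631) → (75.108,32.449). Open path.

; LightBurn 1.7.01
; GRBL device profile, absolute coords
G21
G90
G0 X118.805 Y33.259
M3 S631
G01 X42.853 Y24.719 F1690
G01 X201.221 Y27.716 F1690
G01 X95.992 Y29.110 F1690
G01 X19.755 Y68.903 F1690
G01 X16.495 Y71.632 F1690
G0 X74.524 Y59.758
M3 S631
G01 X117.782 Y59.758 F1690
G01 X117.782 Y51.710 F1690
G01 X74.524 Y51.710 F1690
G01 X74.524 Y59.758 F1690
G0 X158.326 Y6.186
M3 S631
G01 X185.566 Y30.460 F1690
G01 X179.232 Y59.515 F1690
G01 X13.834 Y15.760 F1690
G01 X144.843 Y16.631 F1690
G01 X75.108 Y32.449 F1690
M5
G0 X0.000 Y0.000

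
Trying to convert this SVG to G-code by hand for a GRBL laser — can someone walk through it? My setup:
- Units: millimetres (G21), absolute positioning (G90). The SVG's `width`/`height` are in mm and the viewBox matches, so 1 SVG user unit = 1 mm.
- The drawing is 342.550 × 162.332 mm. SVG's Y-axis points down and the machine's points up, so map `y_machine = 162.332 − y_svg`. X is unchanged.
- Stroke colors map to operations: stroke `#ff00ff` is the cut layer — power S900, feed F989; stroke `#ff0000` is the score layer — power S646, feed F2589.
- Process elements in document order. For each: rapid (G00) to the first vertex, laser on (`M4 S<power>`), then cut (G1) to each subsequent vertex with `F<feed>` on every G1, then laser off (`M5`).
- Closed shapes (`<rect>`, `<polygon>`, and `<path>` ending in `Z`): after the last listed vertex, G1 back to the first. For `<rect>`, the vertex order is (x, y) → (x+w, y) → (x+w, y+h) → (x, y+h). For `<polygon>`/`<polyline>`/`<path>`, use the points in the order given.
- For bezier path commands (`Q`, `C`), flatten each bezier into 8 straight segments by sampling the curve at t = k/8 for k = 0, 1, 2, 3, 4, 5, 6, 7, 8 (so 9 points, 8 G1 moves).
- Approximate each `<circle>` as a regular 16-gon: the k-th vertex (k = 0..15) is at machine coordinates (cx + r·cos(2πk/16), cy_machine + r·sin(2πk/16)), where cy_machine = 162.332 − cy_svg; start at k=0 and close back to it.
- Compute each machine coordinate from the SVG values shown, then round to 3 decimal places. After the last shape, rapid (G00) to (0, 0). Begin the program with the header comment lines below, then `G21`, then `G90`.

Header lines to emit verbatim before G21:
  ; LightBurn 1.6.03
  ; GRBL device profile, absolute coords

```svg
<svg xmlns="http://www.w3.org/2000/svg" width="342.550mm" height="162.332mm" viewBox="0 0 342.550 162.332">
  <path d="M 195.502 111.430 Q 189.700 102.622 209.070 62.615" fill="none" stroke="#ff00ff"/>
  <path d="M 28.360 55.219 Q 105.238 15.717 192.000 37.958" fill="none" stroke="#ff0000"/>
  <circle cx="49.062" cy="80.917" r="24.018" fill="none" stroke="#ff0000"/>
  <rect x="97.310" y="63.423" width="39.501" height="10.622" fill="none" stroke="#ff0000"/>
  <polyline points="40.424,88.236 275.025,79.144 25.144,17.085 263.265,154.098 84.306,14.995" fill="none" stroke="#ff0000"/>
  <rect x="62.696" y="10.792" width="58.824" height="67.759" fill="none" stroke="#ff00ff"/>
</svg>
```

Since the viewBox matches the mm dimensions, user units are millimetres directly. The only transform is the Y-flip y_m = 162.332 − y_svg.

Shape 1 is a quadratic bezier drawn with `<path>`. Its stroke #ff00ff means cut at S900, F989. After flipping Y the toolpath is (195.502,50.902) → (194.445,53.591) → (194.174,57.256) → (194.690,61.895) → (195.993,67.510) → (198.082,74.099) → (200.958,81.663) → (204.621,90.203) → (209.070,99.717).

Shape 2 is a quadratic bezier drawn with `<path>`. Its stroke #ff0000 means score at S646, F2589. After flipping Y the toolpath is (28.360,107.113) → (47.734,116.024) → (67.417,123.005) → (87.408,128.057) → (107.709,131.179) → (128.318,132.372) → (149.237,131.636) → (170.464,128.970) → (192.000,124.374).

Shape 3 is a circle drawn with `<circle>`. Its stroke #ff0000 means score at S646, F2589. After flipping Y the toolpath is (73.080,81.415) → (71.252,90.606) → (66.045,98.398) → (58.253,103.605) → (49.062,105.433) → (39.871,103.605) → (32.079,98.398) → (26.872,90.606) → (25.044,81.415) → (26.872,72.224) → (32.079,64.432) → (39.871,59.225) → (49.062,57.397) → (58.253,59.225) → (66.045,64.432) → (71.252,72.224) → (73.080,81.415), returning to the start.

Shape 4 is a rectangle drawn with `<rect>`. Its stroke #ff0000 means score at S646, F2589. After flipping Y the toolpath is (97.310,98.909) → (136.811,98.909) → (136.811,88.287) → (97.310,88.287) → (97.310,98.909), returning to the start.

Shape 5 is a open polyline drawn with `<polyline>`. Its stroke #ff0000 means score at S646, F2589. After flipping Y the toolpath is (40.424,74.096) → (275.025,83.188) → (25.144,145.247) → (263.265,8.234) → (84.306,147.337).

Shape 6 is a rectangle drawn with `<rect>`. Its stroke #ff00ff means cut at S900, F989. After flipping Y the toolpath is (62.696,151.540) → (121.520,151.540) → (121.520,83.781) → (62.696,83.781) → (62.696,151.540), returning to the start.

; LightBurn 1.6.03
; GRBL device profile, absolute coords
G21
G90
G00 X195.502 Y50.902
M4 S900
G1 X194.445 Y53.591 F989
G1 X194.174 Y57.256 F989
G1 X194.690 Y61.895 F989
G1 X195.993 Y67.510 F989
G1 X198.082 Y74.099 F989
G1 X200.958 Y81.663 F989
G1 X204.621 Y90.203 F989
G1 X209.070 Y99.717 F989
M5
G00 X28.360 Y107.113
M4 S646
G1 X47.734 Y116.024 F2589
G1 X67.417 Y123.005 F2589
G1 X87.408 Y128.057 F2589
G1 X107.709 Y131.179 F2589
G1 X128.318 Y132.372 F2589
G1 X149.237 Y131.636 F2589
G1 X170.464 Y128.970 F2589
G1 X192.000 Y124.374 F2589
M5
G00 X73.080 Y81.415
M4 S646
G1 X71.252 Y90.606 F2589
G1 X66.045 Y98.398 F2589
G1 X58.253 Y103.605 F2589
G1 X49.062 Y105.433 F2589
G1 X39.871 Y103.605 F2589
G1 X32.079 Y98.398 F2589
G1 X26.872 Y90.606 F2589
G1 X25.044 Y81.415 F2589
G1 X26.872 Y72.224 F2589
G1 X32.079 Y64.432 F2589
G1 X39.871 Y59.225 F2589
G1 X49.062 Y57.397 F2589
G1 X58.253 Y59.225 F2589
G1 X66.045 Y64.432 F2589
G1 X71.252 Y72.224 F2589
G1 X73.080 Y81.415 F2589
M5
G00 X97.310 Y98.909
M4 S646
G1 X136.811 Y98.909 F2589
G1 X136.811 Y88.287 F2589
G1 X97.310 Y88.287 F2589
G1 X97.310 Y98.909 F2589
M5
G00 X40.424 Y74.096
M4 S646
G1 X275.025 Y83.188 F2589
G1 X25.144 Y145.247 F2589
G1 X263.265 Y8.234 F2589
G1 X84.306 Y147.337 F2589
M5
G00 X62.696 Y151.540
M4 S900
G1 X121.520 Y151.540 F989
G1 X121.520 Y83.781 F989
G1 X62.696 Y83.781 F989
G1 X62.696 Y151.540 F989
M5
G00 X0.000 Y0.000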